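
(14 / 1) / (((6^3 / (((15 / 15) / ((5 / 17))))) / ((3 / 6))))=119 / 1080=0.11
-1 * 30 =-30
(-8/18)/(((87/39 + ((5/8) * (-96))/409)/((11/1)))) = -233948/99729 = -2.35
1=1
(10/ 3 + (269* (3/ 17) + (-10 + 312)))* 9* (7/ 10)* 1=377853/ 170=2222.66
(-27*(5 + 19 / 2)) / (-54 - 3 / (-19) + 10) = 14877 / 1666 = 8.93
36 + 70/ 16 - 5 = 283/ 8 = 35.38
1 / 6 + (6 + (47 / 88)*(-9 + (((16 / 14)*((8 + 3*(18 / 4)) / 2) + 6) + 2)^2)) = 260065 / 1176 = 221.14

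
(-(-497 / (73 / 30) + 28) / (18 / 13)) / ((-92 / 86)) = -3596047 / 30222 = -118.99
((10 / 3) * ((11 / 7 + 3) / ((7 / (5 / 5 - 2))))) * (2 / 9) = -640 / 1323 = -0.48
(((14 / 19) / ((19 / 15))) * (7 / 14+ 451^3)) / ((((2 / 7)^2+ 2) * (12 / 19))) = 104882370215 / 2584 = 40589152.56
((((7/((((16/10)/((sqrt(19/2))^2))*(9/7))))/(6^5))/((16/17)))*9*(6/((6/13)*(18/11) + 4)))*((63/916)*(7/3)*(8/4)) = 6523517/405209088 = 0.02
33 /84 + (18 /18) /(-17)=159 /476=0.33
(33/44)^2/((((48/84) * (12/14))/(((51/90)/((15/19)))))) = 15827/19200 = 0.82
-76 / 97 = -0.78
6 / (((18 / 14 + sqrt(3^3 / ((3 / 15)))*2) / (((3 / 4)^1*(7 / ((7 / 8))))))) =-84 / 977 + 392*sqrt(15) / 977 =1.47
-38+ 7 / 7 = -37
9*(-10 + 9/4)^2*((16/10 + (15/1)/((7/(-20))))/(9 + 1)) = -2230.21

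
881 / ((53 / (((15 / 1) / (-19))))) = -13215 / 1007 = -13.12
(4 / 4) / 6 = 1 / 6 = 0.17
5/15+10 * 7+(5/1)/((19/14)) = 74.02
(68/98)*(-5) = -170/49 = -3.47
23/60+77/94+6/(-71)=223841/200220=1.12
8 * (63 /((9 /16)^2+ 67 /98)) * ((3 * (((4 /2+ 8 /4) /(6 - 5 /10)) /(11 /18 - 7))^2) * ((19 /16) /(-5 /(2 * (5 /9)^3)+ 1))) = -133437652992 /77890311785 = -1.71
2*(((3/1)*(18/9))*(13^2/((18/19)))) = 6422/3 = 2140.67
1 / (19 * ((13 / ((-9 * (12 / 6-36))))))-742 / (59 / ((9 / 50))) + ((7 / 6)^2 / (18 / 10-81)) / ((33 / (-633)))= -39718647653 / 57131989200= -0.70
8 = 8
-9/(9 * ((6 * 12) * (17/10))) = -5/612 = -0.01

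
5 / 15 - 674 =-673.67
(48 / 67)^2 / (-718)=-0.00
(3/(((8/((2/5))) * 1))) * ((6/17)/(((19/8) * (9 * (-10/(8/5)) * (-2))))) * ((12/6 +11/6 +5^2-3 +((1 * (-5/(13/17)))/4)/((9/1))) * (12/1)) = 19208/314925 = 0.06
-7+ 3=-4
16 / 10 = 8 / 5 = 1.60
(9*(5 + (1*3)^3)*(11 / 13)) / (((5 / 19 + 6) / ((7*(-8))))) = -481536 / 221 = -2178.90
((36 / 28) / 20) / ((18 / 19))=19 / 280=0.07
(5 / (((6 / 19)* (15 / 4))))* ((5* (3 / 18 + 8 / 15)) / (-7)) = -19 / 9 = -2.11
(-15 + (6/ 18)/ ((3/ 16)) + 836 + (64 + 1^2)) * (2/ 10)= 1598/ 9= 177.56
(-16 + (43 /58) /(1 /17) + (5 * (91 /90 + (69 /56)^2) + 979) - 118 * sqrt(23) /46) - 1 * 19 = 793327153 /818496 - 59 * sqrt(23) /23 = 956.95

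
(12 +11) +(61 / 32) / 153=112669 / 4896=23.01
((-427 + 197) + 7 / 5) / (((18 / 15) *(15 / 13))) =-1651 / 10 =-165.10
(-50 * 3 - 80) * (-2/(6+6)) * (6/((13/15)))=3450/13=265.38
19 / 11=1.73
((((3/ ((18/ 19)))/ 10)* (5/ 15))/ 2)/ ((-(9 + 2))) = -0.00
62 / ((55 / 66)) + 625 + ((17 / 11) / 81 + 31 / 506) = 143344507 / 204930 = 699.48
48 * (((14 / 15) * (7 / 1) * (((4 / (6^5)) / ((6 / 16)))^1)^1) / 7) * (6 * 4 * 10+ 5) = 10976 / 729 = 15.06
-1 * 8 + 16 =8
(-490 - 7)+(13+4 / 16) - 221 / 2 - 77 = -2685 / 4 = -671.25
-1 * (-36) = 36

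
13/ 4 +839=3369/ 4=842.25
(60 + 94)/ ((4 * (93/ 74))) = 2849/ 93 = 30.63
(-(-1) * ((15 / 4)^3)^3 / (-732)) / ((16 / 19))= -243474609375 / 1023410176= -237.91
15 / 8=1.88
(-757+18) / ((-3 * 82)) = 739 / 246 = 3.00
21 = 21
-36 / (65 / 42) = -1512 / 65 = -23.26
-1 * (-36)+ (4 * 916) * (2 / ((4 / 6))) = 11028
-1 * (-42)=42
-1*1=-1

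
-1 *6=-6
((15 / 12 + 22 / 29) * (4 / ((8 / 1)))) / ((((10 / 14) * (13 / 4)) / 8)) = 6524 / 1885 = 3.46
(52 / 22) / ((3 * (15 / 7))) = 0.37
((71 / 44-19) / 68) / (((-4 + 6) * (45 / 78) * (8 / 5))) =-195 / 1408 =-0.14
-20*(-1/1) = 20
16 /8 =2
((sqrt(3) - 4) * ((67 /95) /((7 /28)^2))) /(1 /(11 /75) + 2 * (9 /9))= -47168 /9215 + 11792 * sqrt(3) /9215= -2.90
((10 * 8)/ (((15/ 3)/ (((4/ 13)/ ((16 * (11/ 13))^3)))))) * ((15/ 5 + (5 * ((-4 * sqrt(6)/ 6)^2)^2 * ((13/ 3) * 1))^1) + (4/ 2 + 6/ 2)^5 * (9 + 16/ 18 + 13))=327097979/ 2299968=142.22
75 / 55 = 15 / 11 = 1.36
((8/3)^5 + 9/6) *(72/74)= 132530/999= 132.66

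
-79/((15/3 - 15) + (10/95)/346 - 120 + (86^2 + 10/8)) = -1038692/95549807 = -0.01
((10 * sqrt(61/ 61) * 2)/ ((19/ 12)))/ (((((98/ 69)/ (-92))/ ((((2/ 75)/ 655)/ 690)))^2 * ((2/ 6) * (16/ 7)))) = 2116/ 8737362265625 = 0.00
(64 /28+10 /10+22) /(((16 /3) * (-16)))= -531 /1792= -0.30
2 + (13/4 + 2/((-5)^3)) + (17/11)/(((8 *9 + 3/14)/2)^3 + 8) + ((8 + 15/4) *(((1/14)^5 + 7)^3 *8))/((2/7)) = 3564207397721817123136951556100187/31582933100264892780679168000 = 112852.32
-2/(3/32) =-64/3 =-21.33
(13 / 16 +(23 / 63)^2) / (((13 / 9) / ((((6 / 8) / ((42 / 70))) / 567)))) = 0.00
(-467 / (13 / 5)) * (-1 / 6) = 2335 / 78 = 29.94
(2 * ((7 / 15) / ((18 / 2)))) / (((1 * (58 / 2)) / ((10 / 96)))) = 7 / 18792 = 0.00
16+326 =342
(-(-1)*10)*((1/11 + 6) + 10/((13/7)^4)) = 21776970/314171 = 69.32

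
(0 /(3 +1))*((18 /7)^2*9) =0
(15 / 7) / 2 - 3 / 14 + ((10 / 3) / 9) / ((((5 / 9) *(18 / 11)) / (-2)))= 8 / 189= 0.04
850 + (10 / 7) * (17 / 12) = 35785 / 42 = 852.02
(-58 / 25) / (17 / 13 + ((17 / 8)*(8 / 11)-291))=8294 / 1030125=0.01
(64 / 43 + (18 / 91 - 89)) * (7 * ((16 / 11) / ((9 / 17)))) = -92931248 / 55341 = -1679.25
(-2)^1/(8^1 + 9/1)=-2/17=-0.12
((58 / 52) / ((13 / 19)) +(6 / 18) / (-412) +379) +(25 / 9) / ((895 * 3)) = 128086745375 / 336512124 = 380.63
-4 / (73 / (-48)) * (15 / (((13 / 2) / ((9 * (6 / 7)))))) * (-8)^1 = -2488320 / 6643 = -374.58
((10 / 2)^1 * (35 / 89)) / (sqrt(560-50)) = 35 * sqrt(510) / 9078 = 0.09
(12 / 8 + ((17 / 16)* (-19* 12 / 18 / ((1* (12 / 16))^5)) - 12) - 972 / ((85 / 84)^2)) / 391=-10707622181 / 4118813550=-2.60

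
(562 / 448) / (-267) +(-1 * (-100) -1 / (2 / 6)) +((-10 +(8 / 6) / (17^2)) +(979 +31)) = 18961108199 / 17284512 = 1097.00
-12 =-12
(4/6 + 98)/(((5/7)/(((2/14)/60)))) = 74/225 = 0.33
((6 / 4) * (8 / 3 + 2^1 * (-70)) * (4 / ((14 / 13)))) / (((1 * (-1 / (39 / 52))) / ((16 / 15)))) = 21424 / 35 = 612.11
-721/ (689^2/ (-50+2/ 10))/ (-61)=-179529/ 144789905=-0.00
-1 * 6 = -6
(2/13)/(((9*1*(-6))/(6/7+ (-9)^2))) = -191/819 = -0.23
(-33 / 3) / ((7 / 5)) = -55 / 7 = -7.86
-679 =-679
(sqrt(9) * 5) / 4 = 15 / 4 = 3.75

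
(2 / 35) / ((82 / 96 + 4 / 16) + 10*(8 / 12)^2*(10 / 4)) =288 / 61565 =0.00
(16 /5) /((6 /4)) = 32 /15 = 2.13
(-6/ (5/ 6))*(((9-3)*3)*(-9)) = 5832/ 5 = 1166.40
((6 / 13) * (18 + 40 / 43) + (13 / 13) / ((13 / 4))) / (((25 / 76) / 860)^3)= 262642332860416 / 1625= 161626050991.03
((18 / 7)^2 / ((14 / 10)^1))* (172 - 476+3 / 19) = -1435.06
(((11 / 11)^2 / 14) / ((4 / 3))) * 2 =3 / 28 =0.11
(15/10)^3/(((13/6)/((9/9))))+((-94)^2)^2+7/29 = 117736945881/1508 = 78074897.80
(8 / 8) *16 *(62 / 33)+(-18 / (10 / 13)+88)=15619 / 165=94.66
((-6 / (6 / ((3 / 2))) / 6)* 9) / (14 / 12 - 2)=27 / 10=2.70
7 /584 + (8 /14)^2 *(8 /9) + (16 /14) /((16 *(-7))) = 75211 /257544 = 0.29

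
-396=-396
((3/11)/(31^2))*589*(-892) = -50844/341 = -149.10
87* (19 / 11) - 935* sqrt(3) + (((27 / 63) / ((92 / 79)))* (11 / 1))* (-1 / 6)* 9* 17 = 666537 / 14168 - 935* sqrt(3) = -1572.42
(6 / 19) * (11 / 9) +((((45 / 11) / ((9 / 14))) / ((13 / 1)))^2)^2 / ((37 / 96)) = 471766263214 / 881902816509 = 0.53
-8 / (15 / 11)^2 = -968 / 225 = -4.30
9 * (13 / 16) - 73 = -1051 / 16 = -65.69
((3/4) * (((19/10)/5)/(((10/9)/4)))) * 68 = 8721/125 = 69.77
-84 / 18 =-14 / 3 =-4.67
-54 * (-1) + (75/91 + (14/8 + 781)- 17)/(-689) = 13263951/250796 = 52.89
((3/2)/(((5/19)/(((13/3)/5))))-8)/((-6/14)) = 357/50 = 7.14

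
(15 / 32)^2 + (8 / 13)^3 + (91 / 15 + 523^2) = 9230707756123 / 33745920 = 273535.52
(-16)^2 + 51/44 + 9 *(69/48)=270.10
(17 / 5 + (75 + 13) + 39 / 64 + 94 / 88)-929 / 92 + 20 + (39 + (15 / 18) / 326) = 5620999231 / 39589440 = 141.98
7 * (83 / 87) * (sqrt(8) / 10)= 581 * sqrt(2) / 435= 1.89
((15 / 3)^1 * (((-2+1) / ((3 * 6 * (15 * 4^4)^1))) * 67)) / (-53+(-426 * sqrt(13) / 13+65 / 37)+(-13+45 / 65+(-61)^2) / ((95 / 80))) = -716247620933 / 453295535694545664 - 30562378769 * sqrt(13) / 1813182142778182656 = -0.00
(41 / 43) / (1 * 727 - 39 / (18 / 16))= 123 / 89311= 0.00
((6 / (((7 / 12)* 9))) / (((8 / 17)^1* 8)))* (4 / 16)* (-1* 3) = -51 / 224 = -0.23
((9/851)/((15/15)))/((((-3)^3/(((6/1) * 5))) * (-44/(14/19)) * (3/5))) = 175/533577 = 0.00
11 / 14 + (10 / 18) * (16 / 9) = 2011 / 1134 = 1.77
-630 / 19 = -33.16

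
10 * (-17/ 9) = -170/ 9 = -18.89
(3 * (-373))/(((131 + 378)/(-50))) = 55950/509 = 109.92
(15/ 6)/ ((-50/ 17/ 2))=-1.70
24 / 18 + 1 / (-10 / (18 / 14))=1.20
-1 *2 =-2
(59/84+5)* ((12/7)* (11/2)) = 53.77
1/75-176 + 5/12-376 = -55157/100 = -551.57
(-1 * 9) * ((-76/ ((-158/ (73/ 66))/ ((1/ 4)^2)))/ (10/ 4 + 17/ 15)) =-62415/ 757768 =-0.08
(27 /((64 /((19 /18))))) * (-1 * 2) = -57 /64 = -0.89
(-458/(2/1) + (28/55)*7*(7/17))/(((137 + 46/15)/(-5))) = 3191145/392887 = 8.12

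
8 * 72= 576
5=5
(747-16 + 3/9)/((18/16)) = 17552/27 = 650.07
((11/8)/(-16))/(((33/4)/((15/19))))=-5/608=-0.01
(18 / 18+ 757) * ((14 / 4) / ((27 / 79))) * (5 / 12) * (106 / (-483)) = -7934365 / 11178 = -709.82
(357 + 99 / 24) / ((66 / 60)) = 14445 / 44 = 328.30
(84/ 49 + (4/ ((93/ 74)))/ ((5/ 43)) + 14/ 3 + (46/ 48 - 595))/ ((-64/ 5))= 14589917/ 333312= 43.77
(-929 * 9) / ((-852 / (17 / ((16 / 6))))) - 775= -1618663 / 2272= -712.44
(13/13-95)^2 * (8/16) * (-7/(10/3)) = -46389/5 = -9277.80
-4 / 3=-1.33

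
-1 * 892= -892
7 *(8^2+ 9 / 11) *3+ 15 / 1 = 15138 / 11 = 1376.18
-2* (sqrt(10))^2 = -20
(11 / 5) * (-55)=-121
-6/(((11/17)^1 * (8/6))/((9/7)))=-1377/154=-8.94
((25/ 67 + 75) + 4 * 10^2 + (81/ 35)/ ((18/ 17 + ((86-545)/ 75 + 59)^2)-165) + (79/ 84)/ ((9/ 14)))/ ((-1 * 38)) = -337761101008553/ 26916792262164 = -12.55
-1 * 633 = -633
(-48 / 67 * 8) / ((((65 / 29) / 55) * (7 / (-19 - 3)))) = 2694912 / 6097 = 442.01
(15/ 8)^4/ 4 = 50625/ 16384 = 3.09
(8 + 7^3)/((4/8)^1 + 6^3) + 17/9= 13679/3897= 3.51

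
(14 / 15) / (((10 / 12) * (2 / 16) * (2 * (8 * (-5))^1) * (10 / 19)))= -0.21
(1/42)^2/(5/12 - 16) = -1/27489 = -0.00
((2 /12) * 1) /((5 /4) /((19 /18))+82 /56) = 266 /4227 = 0.06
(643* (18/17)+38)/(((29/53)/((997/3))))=645717020/1479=436590.28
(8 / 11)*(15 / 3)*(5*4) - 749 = -7439 / 11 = -676.27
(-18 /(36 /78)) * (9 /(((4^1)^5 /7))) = -2457 /1024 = -2.40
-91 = -91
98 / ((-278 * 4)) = -49 / 556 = -0.09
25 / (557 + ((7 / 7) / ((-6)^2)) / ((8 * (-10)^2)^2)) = 576000000 / 12833280001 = 0.04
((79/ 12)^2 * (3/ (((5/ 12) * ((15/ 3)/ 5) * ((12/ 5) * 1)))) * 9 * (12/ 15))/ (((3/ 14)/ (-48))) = -209697.60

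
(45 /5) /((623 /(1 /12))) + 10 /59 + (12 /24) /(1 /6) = 466181 /147028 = 3.17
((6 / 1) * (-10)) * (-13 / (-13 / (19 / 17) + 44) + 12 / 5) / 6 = -2458 / 123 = -19.98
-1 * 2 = -2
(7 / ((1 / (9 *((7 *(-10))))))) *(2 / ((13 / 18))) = -158760 / 13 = -12212.31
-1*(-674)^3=306182024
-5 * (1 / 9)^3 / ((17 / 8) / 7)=-280 / 12393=-0.02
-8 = -8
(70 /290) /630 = 1 /2610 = 0.00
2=2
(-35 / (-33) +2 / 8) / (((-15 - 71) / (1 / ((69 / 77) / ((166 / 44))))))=-100513 / 1566576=-0.06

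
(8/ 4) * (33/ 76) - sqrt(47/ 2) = 33/ 38 - sqrt(94)/ 2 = -3.98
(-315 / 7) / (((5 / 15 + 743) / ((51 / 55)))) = -0.06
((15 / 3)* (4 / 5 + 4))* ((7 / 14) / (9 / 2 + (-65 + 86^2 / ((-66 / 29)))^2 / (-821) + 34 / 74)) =-793933272 / 885120043583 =-0.00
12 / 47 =0.26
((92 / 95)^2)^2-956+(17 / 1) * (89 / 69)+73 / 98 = -513563583006073 / 550769126250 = -932.45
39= 39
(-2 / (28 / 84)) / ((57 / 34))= -68 / 19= -3.58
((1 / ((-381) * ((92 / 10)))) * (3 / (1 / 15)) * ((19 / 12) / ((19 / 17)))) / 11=-425 / 257048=-0.00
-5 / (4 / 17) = -85 / 4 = -21.25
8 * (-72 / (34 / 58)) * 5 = -83520 / 17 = -4912.94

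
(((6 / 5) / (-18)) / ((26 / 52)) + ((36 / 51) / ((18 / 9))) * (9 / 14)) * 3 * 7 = 167 / 85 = 1.96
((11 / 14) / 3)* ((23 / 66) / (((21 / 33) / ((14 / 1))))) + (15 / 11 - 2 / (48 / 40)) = 2363 / 1386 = 1.70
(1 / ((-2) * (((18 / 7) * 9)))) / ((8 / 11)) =-77 / 2592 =-0.03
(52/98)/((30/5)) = 13/147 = 0.09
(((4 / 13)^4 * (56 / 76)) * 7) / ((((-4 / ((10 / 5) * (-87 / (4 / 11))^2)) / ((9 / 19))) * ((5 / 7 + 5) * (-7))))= 807778818 / 51552605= 15.67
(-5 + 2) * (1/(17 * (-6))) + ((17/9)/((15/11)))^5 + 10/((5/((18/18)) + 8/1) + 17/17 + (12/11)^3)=89757365827940003/15521661105243750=5.78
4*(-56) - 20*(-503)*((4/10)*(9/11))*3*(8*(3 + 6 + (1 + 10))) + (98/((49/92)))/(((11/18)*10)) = 86907736/55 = 1580140.65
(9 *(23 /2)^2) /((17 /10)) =700.15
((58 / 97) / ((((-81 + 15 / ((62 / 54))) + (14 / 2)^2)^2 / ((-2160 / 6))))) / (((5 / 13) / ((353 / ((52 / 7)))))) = -2479114764 / 33423193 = -74.17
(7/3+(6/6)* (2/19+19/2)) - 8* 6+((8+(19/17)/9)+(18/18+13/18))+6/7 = -516007/20349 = -25.36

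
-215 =-215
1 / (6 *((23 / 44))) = 22 / 69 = 0.32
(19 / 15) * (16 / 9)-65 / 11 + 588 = 867749 / 1485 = 584.34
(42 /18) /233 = 7 /699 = 0.01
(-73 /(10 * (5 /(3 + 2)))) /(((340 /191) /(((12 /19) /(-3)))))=13943 /16150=0.86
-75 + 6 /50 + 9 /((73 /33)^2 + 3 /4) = -73.29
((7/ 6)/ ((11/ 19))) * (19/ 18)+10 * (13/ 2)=79747/ 1188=67.13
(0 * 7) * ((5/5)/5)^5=0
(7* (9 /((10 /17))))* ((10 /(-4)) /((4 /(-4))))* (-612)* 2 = -327726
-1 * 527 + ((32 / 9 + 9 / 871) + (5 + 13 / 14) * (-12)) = -32626222 / 54873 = -594.58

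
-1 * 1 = -1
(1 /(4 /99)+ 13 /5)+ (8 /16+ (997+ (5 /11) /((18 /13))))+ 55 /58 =58920187 /57420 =1026.13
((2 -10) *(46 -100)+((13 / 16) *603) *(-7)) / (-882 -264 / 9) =143883 / 43744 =3.29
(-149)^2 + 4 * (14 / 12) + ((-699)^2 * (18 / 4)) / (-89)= -1334401 / 534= -2498.88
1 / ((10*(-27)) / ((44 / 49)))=-22 / 6615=-0.00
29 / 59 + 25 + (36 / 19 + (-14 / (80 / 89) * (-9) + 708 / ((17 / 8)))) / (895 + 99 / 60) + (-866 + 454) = -263815638593 / 683498362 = -385.98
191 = 191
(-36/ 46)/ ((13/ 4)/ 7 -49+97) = -504/ 31211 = -0.02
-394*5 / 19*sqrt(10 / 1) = -1970*sqrt(10) / 19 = -327.88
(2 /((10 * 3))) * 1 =1 /15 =0.07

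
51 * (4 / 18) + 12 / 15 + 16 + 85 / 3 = 847 / 15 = 56.47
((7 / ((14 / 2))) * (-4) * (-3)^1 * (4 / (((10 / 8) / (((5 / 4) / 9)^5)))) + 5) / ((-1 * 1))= -1575265 / 314928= -5.00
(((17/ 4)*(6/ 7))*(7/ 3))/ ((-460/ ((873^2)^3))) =-7525483079615035713/ 920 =-8179872912625038.82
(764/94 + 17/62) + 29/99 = 2508323/288486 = 8.69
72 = 72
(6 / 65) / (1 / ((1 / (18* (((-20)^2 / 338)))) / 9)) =13 / 27000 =0.00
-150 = -150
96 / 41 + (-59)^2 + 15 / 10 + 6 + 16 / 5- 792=1107837 / 410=2702.04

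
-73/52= -1.40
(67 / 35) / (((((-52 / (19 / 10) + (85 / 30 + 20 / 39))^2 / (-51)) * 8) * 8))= -208467753 / 78862385840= -0.00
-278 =-278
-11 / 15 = -0.73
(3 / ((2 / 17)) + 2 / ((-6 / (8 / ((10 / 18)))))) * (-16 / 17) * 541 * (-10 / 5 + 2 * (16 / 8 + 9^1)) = -210799.06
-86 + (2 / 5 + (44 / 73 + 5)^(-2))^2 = -60032835369301 / 699573324025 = -85.81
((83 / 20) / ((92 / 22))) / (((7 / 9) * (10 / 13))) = 1.66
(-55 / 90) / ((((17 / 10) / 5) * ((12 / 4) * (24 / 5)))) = -1375 / 11016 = -0.12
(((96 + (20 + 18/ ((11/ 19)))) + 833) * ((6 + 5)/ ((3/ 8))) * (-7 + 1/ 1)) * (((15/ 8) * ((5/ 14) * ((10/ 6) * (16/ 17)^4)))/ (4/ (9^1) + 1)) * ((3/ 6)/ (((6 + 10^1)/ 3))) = -74518272000/ 7600411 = -9804.51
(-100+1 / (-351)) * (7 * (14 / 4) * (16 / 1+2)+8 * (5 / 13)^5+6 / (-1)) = -5670126207955 / 130323843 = -43507.97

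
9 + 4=13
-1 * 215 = -215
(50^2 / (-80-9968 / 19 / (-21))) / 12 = -11875 / 3136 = -3.79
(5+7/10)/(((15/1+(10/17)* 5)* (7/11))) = 10659/21350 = 0.50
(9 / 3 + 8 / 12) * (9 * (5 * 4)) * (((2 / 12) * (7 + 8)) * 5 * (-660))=-5445000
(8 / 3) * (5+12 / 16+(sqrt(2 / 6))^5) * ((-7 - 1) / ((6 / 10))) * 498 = -305440 / 3 - 53120 * sqrt(3) / 81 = -102949.22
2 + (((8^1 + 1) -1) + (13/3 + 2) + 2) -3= 46/3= 15.33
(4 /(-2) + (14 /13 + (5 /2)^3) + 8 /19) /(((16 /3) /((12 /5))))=6.81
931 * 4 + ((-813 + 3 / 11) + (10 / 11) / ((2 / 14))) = 32094 / 11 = 2917.64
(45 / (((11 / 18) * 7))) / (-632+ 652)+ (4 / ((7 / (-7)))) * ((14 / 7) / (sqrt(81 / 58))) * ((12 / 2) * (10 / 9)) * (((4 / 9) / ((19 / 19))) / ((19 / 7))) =81 / 154 - 4480 * sqrt(58) / 4617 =-6.86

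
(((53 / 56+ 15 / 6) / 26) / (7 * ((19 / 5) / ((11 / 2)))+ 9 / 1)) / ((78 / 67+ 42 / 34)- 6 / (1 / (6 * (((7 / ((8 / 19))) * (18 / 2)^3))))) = -12090485 / 550628961719928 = -0.00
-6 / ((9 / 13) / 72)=-624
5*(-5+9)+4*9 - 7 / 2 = 105 / 2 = 52.50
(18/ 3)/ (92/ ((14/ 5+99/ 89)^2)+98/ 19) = 172771617/ 321596819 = 0.54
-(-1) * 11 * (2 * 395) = 8690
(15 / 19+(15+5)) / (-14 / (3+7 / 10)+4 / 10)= -73075 / 11894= -6.14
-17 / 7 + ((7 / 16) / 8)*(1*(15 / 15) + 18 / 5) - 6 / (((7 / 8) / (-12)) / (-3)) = -1115673 / 4480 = -249.03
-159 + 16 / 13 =-2051 / 13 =-157.77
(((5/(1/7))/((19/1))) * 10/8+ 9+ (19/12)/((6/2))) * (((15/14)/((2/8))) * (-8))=-23120/57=-405.61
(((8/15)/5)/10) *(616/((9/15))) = 2464/225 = 10.95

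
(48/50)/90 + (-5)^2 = 9379/375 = 25.01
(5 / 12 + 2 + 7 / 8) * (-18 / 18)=-79 / 24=-3.29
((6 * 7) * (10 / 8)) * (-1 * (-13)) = 1365 / 2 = 682.50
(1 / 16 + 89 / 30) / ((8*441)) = 727 / 846720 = 0.00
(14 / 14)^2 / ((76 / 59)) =0.78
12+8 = 20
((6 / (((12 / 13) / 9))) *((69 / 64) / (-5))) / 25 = -8073 / 16000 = -0.50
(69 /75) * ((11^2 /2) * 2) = 111.32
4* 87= 348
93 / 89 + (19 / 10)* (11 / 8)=26041 / 7120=3.66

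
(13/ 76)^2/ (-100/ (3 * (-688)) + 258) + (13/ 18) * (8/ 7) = 9999565927/ 12113194716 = 0.83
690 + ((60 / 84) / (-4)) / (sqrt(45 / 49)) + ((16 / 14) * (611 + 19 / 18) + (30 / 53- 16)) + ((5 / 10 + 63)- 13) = 9513199 / 6678- sqrt(5) / 12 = 1424.37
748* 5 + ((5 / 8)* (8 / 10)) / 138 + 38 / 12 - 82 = 1010483 / 276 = 3661.17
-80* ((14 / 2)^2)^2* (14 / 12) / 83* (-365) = 245382200 / 249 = 985470.68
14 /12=7 /6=1.17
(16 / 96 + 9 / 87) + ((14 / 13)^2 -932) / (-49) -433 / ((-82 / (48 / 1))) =16111991743 / 59076654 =272.73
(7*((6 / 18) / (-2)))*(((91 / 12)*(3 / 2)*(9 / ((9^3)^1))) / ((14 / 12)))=-0.14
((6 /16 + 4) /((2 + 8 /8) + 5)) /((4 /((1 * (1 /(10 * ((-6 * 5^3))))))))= -7 /384000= -0.00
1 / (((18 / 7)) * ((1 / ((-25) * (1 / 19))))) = -0.51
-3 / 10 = -0.30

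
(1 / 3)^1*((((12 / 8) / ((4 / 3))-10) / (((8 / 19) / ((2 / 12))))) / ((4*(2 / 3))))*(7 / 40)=-9443 / 122880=-0.08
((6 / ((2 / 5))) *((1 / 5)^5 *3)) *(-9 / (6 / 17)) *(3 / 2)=-1377 / 2500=-0.55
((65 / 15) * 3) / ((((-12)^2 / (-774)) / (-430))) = 30046.25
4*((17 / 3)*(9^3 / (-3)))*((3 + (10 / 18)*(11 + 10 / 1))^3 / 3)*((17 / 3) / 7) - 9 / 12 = -393890879 / 84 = -4689177.13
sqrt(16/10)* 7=14* sqrt(10)/5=8.85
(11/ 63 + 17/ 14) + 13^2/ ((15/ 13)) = 13307/ 90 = 147.86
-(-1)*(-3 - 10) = -13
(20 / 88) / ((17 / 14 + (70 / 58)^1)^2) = 412090 / 10629179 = 0.04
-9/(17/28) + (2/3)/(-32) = -12113/816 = -14.84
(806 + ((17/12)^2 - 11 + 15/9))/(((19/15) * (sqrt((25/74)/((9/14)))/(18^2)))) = 9315729 * sqrt(259)/532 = 281809.15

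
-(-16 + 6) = 10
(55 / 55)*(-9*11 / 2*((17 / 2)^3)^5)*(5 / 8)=-1416899410497358817535 / 524288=-2702521153444974.55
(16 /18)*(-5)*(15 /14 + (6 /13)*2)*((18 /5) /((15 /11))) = -10648 /455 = -23.40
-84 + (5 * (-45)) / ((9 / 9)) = -309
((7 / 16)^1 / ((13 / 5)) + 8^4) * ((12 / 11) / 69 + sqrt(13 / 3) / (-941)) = 852003 / 13156 - 284001 * sqrt(39) / 195728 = 55.70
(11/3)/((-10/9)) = -33/10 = -3.30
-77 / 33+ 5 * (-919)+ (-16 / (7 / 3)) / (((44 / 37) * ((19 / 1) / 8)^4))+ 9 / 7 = -4596.23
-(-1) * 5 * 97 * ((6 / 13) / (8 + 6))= 1455 / 91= 15.99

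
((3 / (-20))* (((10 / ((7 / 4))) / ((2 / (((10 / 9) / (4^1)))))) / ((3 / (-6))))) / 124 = 5 / 2604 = 0.00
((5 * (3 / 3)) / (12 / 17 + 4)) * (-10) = -85 / 8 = -10.62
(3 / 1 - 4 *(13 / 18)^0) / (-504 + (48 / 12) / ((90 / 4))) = 45 / 22672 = 0.00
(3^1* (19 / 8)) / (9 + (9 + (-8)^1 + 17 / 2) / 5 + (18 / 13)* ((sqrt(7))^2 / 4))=0.53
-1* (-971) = 971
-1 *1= -1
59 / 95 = 0.62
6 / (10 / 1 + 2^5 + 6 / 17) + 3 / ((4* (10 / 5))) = 31 / 60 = 0.52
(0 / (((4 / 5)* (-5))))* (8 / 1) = 0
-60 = -60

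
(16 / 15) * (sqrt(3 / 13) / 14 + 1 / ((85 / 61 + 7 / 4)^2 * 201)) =952576 / 1773691335 + 8 * sqrt(39) / 1365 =0.04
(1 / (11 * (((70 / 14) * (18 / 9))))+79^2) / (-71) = -686511 / 7810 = -87.90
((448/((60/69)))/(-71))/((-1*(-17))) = -2576/6035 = -0.43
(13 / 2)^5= 11602.91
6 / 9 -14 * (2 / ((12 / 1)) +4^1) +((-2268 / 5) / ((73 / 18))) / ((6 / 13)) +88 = -212.00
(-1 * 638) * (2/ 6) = -638/ 3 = -212.67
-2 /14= -1 /7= -0.14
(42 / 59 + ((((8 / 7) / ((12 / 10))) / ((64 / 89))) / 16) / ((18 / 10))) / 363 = 0.00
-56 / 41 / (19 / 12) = -0.86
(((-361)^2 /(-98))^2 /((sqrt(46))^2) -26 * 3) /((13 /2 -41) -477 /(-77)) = -186440142779 /137552604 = -1355.41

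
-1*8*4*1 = -32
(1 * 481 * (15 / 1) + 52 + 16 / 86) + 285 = 324744 / 43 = 7552.19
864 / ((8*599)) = 108 / 599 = 0.18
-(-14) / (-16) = -7 / 8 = -0.88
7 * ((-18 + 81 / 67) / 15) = -525 / 67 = -7.84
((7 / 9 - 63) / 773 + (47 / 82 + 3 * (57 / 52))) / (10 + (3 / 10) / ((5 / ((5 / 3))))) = 280415305 / 749032362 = 0.37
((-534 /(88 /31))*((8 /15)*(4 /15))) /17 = -22072 /14025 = -1.57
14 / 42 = 1 / 3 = 0.33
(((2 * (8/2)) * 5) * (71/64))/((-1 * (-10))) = 71/16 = 4.44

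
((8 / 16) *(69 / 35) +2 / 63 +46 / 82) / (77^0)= 40771 / 25830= 1.58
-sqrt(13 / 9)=-sqrt(13) / 3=-1.20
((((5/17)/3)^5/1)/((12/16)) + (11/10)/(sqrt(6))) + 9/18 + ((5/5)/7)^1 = 11 * sqrt(6)/60 + 9315856777/14491060542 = 1.09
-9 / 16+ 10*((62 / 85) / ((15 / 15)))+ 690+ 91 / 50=4750151 / 6800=698.55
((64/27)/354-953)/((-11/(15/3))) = 22771775/52569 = 433.18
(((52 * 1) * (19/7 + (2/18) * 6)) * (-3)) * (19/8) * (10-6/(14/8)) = -403351/49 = -8231.65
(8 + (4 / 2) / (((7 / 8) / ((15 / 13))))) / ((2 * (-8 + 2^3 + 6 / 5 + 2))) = 605 / 364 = 1.66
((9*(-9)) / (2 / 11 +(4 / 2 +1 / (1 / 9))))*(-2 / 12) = 99 / 82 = 1.21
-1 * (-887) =887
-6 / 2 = -3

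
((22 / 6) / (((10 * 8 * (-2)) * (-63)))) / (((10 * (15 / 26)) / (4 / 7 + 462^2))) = 6676813 / 496125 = 13.46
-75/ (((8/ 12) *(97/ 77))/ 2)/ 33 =-525/ 97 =-5.41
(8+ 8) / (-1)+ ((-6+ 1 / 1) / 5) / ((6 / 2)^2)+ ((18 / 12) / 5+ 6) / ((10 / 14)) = -3281 / 450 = -7.29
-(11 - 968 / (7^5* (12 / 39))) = -181731 / 16807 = -10.81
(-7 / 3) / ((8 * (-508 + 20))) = 7 / 11712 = 0.00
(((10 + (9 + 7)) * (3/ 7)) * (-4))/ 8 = -39/ 7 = -5.57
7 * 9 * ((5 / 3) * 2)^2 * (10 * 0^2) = 0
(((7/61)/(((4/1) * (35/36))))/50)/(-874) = -9/13328500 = -0.00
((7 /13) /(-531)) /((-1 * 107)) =7 /738621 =0.00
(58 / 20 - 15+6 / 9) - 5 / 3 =-131 / 10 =-13.10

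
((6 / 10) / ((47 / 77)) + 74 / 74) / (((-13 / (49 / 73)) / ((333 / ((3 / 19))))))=-48156906 / 223015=-215.94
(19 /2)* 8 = 76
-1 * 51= -51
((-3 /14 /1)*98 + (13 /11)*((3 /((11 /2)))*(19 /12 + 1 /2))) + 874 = 206751 /242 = 854.34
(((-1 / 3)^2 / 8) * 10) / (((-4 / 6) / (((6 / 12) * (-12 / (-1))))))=-5 / 4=-1.25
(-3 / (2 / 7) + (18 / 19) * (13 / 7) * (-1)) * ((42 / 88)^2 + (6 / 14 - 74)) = 3241280733 / 3604832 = 899.15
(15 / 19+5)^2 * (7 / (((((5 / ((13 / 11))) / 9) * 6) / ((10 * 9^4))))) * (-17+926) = 1790973884700 / 361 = 4961146495.01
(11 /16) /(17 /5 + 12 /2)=55 /752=0.07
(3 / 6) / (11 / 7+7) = 7 / 120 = 0.06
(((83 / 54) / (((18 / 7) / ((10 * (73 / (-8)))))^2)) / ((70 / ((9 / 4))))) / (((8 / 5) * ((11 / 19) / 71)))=104417625025 / 21897216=4768.53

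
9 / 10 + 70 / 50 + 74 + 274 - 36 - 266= 483 / 10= 48.30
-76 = -76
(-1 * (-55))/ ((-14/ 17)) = -935/ 14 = -66.79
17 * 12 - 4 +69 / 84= 5623 / 28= 200.82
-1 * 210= -210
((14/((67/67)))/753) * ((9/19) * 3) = 126/4769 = 0.03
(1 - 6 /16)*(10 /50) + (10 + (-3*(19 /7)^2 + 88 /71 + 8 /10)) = -1382917 /139160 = -9.94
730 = 730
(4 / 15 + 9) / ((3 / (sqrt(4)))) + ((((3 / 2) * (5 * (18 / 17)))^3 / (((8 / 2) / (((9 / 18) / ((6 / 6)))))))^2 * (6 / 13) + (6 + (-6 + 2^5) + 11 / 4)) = 835708526949967 / 451855291680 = 1849.50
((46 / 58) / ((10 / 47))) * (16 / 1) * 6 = 51888 / 145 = 357.85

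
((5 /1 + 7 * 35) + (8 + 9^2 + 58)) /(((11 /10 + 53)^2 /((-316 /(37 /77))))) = -965980400 /10829197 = -89.20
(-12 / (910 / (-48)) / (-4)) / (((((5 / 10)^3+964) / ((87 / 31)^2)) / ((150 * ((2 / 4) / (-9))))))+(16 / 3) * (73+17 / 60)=1318177908316 / 3372547815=390.86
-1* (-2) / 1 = 2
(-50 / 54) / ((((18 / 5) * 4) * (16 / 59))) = -7375 / 31104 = -0.24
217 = 217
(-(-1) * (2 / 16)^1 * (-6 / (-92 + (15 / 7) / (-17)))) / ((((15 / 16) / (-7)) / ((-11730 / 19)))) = 7816872 / 208297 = 37.53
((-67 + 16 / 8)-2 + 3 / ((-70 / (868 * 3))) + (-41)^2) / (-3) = -2504 / 5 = -500.80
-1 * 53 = -53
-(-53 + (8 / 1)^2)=-11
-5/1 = -5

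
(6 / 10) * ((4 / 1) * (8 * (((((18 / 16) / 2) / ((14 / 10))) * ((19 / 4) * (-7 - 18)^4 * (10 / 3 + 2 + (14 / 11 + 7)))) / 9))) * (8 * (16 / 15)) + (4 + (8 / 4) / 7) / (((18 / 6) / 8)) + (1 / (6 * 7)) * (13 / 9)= 184653691.12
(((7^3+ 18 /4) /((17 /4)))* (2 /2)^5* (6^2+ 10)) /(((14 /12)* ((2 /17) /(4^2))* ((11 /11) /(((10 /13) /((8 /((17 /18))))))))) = 10869800 /273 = 39816.12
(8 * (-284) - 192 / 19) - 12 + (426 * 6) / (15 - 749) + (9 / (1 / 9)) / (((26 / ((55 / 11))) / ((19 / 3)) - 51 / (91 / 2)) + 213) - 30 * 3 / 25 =-49167870205649 / 21369839315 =-2300.81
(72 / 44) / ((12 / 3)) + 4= 97 / 22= 4.41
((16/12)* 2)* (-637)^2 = 1082050.67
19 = 19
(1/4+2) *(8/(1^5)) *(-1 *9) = -162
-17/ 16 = -1.06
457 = 457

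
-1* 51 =-51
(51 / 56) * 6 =153 / 28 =5.46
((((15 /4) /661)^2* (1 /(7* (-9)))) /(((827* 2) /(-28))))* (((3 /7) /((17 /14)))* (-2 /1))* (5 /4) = -375 /49141378712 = -0.00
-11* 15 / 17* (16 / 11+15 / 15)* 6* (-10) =24300 / 17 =1429.41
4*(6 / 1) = 24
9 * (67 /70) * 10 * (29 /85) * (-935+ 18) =-2290797 /85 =-26950.55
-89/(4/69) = -6141/4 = -1535.25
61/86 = 0.71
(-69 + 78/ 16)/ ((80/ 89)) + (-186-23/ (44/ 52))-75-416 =-5459667/ 7040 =-775.52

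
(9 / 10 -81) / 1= -801 / 10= -80.10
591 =591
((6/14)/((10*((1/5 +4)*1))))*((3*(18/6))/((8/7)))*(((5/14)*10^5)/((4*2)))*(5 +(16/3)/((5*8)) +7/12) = 65625/32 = 2050.78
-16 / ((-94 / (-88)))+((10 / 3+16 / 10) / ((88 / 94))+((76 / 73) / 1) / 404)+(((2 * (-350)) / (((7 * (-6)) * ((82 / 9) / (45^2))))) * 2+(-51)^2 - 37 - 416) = 9546.83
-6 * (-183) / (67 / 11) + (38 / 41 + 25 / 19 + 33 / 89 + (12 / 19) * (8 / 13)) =11067224492 / 60387301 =183.27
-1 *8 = -8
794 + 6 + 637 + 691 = 2128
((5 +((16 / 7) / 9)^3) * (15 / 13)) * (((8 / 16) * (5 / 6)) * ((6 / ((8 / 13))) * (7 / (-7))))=-31358275 / 1333584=-23.51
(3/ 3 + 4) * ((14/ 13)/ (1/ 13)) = 70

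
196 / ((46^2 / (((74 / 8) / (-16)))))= -1813 / 33856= -0.05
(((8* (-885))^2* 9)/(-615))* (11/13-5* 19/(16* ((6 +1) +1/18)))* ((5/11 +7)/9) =-50961840/18161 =-2806.11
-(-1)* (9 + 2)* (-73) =-803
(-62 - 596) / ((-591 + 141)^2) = -329 / 101250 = -0.00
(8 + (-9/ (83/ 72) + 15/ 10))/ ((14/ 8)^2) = 2248/ 4067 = 0.55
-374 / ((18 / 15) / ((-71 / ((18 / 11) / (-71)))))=-51846685 / 54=-960123.80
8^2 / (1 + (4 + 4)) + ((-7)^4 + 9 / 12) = 86719 / 36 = 2408.86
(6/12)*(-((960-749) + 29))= -120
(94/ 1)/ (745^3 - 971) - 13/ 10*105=-56441747177/ 413492654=-136.50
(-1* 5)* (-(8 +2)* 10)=500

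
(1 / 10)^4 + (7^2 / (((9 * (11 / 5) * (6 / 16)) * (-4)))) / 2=-0.82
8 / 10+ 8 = 44 / 5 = 8.80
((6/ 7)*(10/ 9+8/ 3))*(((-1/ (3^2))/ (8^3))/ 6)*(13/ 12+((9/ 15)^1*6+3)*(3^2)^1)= -61693/ 8709120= -0.01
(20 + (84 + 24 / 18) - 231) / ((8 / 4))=-377 / 6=-62.83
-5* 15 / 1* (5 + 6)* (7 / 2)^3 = -35371.88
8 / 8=1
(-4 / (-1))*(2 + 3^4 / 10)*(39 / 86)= 3939 / 215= 18.32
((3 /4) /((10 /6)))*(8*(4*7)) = 504 /5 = 100.80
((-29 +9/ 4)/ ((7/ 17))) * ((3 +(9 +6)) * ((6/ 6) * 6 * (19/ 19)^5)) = -7016.14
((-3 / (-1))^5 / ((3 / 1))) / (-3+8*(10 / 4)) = 81 / 17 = 4.76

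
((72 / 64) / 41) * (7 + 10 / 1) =153 / 328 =0.47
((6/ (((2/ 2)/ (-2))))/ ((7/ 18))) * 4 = -123.43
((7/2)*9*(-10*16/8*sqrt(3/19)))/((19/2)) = -1260*sqrt(57)/361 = -26.35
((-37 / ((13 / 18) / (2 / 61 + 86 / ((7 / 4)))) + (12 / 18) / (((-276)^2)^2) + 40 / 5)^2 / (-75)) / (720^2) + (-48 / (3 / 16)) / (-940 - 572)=0.01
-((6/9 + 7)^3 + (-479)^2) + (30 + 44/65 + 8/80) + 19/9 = -806804183/3510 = -229858.74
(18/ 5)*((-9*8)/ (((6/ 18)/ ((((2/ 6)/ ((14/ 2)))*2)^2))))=-1728/ 245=-7.05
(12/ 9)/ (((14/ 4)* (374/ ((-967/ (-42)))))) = 1934/ 82467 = 0.02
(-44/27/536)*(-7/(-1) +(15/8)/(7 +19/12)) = -16357/745308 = -0.02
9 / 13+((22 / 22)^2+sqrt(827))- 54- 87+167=360 / 13+sqrt(827)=56.45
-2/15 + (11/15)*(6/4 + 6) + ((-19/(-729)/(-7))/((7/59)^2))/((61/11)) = 811295239/152528670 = 5.32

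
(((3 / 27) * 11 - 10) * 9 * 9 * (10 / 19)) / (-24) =1185 / 76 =15.59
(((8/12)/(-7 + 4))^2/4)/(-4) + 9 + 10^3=326915/324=1009.00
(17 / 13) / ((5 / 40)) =10.46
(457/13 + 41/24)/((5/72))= 34503/65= 530.82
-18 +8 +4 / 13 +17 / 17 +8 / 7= -687 / 91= -7.55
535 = 535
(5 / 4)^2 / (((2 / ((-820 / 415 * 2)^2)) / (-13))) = -1092650 / 6889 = -158.61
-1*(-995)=995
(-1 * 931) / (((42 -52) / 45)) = 8379 / 2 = 4189.50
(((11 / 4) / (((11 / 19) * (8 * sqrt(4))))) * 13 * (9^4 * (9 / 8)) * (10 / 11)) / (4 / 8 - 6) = -72925515 / 15488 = -4708.52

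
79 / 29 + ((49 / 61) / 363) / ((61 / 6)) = 35571881 / 13056989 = 2.72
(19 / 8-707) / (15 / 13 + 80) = -73281 / 8440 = -8.68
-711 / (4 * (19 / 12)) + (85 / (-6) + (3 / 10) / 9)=-36023 / 285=-126.40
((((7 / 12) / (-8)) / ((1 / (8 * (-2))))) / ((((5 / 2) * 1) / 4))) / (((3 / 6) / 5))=56 / 3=18.67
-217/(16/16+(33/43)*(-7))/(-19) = -9331/3572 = -2.61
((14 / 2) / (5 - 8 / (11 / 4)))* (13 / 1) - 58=-333 / 23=-14.48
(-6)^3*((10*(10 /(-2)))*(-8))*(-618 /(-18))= -2966400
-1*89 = -89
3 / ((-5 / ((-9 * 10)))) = 54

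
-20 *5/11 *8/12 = -200/33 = -6.06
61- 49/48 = 2879/48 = 59.98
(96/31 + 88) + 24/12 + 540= 19626/31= 633.10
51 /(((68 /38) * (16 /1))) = 57 /32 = 1.78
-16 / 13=-1.23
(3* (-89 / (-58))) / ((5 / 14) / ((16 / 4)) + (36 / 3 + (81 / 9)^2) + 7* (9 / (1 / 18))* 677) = 7476 / 1246925209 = 0.00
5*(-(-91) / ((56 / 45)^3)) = 5923125 / 25088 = 236.09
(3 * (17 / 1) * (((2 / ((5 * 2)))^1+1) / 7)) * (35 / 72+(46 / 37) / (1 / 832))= 46866943 / 5180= 9047.67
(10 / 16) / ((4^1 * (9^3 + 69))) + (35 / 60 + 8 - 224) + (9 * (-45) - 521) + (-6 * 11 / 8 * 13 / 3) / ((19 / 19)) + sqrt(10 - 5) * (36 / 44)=-10020041 / 8512 + 9 * sqrt(5) / 11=-1175.34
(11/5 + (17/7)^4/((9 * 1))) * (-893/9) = -585186472/972405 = -601.79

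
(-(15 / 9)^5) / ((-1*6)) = 3125 / 1458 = 2.14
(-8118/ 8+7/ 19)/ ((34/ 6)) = -231279/ 1292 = -179.01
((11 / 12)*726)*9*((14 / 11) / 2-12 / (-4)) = 21780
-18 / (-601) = 18 / 601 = 0.03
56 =56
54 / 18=3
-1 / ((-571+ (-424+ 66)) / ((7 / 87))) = 7 / 80823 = 0.00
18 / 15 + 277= 1391 / 5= 278.20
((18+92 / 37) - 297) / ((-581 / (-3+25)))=225082 / 21497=10.47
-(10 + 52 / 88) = -233 / 22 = -10.59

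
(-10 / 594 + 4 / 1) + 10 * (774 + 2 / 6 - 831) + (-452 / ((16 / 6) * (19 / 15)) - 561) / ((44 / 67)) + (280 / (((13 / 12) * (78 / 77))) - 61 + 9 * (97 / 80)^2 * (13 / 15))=-43184584040683 / 30517344000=-1415.08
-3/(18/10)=-5/3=-1.67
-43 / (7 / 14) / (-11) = 86 / 11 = 7.82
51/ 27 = 17/ 9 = 1.89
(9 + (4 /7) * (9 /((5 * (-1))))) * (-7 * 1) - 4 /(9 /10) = -2711 /45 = -60.24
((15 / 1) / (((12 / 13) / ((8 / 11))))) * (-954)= -124020 / 11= -11274.55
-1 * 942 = -942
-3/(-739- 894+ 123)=3/1510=0.00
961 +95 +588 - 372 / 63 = 34400 / 21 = 1638.10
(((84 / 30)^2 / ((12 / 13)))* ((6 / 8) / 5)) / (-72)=-637 / 36000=-0.02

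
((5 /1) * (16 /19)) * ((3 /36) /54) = 10 /1539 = 0.01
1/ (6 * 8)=1/ 48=0.02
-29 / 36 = -0.81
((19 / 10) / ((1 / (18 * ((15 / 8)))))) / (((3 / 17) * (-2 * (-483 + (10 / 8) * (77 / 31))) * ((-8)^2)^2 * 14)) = 90117 / 13649477632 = 0.00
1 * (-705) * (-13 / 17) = 9165 / 17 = 539.12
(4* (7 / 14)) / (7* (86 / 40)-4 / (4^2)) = 5 / 37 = 0.14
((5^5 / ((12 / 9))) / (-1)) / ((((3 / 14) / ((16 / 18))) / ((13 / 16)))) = -7899.31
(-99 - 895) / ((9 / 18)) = -1988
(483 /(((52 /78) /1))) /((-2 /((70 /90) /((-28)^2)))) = -23 /64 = -0.36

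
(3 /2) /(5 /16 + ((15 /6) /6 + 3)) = 72 /179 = 0.40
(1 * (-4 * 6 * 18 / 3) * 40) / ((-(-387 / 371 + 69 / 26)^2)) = 2220.15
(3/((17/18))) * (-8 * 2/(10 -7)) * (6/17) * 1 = -1728/289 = -5.98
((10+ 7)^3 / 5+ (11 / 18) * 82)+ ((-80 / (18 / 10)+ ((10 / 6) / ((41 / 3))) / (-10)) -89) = 1106083 / 1230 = 899.25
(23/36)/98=23/3528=0.01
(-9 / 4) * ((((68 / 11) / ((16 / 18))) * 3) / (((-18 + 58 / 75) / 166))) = 1512675 / 3344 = 452.35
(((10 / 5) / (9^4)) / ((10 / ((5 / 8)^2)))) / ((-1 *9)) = -5 / 3779136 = -0.00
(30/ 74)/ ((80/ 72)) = 27/ 74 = 0.36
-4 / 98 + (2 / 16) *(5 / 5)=33 / 392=0.08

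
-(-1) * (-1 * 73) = -73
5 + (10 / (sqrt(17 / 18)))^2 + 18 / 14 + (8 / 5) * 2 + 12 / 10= 69358 / 595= 116.57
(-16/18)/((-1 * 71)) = 8/639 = 0.01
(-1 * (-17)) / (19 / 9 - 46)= -153 / 395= -0.39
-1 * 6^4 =-1296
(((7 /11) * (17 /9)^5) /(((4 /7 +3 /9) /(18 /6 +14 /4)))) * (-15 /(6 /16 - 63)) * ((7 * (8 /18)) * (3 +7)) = 5064913890400 /6182961741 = 819.17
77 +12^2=221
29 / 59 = 0.49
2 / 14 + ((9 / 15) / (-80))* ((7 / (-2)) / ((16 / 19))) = 15593 / 89600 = 0.17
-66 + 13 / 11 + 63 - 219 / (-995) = -17491 / 10945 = -1.60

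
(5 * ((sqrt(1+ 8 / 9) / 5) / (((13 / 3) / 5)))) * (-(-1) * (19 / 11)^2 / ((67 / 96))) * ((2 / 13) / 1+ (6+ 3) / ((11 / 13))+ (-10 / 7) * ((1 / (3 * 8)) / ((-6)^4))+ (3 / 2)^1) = 83.32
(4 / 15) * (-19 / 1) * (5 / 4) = -19 / 3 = -6.33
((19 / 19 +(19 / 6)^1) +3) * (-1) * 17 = -731 / 6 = -121.83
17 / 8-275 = -2183 / 8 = -272.88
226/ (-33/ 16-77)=-3616/ 1265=-2.86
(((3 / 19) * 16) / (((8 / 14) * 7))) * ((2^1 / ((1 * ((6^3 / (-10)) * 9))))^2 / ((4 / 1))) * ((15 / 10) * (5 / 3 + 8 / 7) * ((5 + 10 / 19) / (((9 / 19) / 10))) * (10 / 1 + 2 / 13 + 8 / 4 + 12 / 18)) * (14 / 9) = 64531250 / 393797781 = 0.16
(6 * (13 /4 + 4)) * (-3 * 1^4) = -261 /2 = -130.50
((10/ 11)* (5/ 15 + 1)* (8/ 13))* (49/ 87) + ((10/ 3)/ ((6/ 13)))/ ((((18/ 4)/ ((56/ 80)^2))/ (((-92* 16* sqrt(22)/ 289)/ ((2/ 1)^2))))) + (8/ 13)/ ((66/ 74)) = 41432/ 37323 - 117208* sqrt(22)/ 117045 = -3.59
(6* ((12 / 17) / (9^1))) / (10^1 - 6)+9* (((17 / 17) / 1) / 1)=155 / 17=9.12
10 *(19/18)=95/9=10.56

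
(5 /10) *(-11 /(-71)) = 0.08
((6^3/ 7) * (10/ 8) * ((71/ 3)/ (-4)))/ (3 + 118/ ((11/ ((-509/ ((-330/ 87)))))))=-0.16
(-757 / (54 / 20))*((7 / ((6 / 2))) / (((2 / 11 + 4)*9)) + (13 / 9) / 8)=-4560925 / 67068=-68.00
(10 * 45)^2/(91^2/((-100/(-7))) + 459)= 20250000/103867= 194.96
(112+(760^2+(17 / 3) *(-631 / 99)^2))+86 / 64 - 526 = 543289862569 / 940896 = 577417.55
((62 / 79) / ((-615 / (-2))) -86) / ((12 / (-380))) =79385534 / 29151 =2723.25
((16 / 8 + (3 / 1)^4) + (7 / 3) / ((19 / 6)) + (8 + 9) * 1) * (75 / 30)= 4785 / 19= 251.84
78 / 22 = 3.55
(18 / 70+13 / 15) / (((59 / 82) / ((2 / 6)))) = 164 / 315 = 0.52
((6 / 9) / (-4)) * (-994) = 497 / 3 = 165.67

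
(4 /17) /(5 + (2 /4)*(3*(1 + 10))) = 8 /731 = 0.01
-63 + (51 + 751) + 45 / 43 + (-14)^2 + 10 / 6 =120965 / 129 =937.71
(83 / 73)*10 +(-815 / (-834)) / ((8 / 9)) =2024405 / 162352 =12.47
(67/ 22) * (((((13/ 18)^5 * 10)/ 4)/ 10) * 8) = 24876631/ 20785248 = 1.20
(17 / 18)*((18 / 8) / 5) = 17 / 40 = 0.42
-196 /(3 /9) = -588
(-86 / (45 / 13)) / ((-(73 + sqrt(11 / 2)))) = 0.33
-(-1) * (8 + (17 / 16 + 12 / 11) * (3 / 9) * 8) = 13.74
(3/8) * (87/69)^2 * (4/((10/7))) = 17661/10580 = 1.67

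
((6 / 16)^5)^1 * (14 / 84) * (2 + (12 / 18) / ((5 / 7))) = 297 / 81920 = 0.00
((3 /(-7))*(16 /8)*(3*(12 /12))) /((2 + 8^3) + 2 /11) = -99 /19796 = -0.01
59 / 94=0.63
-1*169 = -169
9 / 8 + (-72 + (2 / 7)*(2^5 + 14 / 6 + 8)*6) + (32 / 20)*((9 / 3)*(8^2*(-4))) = -343589 / 280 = -1227.10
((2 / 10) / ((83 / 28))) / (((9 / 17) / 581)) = 3332 / 45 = 74.04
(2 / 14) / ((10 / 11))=11 / 70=0.16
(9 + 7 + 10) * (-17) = -442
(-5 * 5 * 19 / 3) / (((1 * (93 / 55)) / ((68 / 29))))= -1776500 / 8091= -219.56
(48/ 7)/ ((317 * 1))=48/ 2219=0.02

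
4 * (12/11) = 48/11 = 4.36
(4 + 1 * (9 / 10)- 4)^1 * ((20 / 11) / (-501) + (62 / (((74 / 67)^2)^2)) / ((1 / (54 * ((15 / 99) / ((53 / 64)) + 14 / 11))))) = 10756978908223161 / 3649403782420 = 2947.60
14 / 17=0.82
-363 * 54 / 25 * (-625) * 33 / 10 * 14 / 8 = 11320155 / 4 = 2830038.75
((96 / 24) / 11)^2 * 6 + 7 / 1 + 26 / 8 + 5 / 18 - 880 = -3783965 / 4356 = -868.68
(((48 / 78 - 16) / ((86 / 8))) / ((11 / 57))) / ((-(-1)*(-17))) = 45600 / 104533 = 0.44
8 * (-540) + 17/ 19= -82063/ 19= -4319.11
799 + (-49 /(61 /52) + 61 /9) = 419440 /549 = 764.01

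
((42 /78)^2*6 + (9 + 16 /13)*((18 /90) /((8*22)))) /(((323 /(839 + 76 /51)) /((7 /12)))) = 15629804939 /5879674944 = 2.66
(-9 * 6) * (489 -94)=-21330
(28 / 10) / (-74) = -0.04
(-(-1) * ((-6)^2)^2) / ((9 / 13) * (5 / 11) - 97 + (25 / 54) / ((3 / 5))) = -30023136 / 2221937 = -13.51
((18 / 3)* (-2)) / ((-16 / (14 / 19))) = 21 / 38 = 0.55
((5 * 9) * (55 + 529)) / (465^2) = 584 / 4805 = 0.12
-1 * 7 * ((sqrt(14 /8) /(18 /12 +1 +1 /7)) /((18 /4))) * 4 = -392 * sqrt(7) /333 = -3.11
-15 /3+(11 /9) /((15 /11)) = -554 /135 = -4.10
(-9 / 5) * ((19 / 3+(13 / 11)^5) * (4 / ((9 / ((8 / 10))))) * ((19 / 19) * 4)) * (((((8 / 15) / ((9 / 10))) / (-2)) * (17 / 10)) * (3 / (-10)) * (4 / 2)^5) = -290633383936 / 2717735625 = -106.94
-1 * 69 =-69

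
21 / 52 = 0.40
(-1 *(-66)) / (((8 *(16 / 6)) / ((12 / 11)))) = 27 / 8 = 3.38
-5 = -5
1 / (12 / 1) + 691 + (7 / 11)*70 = 97103 / 132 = 735.63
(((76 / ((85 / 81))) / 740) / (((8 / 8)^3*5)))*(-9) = -13851 / 78625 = -0.18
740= 740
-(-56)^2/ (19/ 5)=-15680/ 19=-825.26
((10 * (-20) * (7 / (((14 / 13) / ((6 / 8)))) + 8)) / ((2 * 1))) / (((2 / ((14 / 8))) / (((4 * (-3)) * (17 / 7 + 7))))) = 254925 / 2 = 127462.50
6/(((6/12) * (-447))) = -4/149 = -0.03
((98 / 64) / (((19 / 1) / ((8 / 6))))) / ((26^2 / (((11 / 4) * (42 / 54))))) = 3773 / 11097216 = 0.00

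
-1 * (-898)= 898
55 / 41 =1.34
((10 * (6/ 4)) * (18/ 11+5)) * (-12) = -13140/ 11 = -1194.55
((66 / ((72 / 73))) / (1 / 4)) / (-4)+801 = 8809 / 12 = 734.08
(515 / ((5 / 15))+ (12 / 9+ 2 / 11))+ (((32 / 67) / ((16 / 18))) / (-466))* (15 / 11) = 796706575 / 515163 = 1546.51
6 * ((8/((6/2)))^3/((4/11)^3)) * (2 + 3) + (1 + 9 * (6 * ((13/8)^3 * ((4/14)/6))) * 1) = 191006245/16128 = 11843.15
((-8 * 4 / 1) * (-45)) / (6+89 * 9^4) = 96 / 38929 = 0.00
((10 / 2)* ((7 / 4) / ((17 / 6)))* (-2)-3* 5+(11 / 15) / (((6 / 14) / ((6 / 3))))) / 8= -6791 / 3060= -2.22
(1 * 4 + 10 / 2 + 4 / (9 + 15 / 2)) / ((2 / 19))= 5795 / 66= 87.80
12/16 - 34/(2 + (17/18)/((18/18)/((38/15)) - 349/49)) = -14704071/838636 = -17.53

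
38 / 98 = 19 / 49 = 0.39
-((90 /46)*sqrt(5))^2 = -10125 /529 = -19.14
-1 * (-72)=72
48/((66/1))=8/11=0.73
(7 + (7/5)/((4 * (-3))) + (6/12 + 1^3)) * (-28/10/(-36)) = 3521/5400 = 0.65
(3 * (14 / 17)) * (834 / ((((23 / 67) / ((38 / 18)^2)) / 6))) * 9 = 564814824 / 391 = 1444539.19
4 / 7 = 0.57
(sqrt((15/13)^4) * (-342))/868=-38475/73346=-0.52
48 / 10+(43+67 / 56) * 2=13047 / 140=93.19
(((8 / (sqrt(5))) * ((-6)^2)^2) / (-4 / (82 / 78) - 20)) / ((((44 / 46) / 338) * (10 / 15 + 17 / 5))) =-309809448 * sqrt(5) / 40931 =-16924.95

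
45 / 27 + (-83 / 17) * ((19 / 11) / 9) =1228 / 1683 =0.73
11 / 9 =1.22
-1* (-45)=45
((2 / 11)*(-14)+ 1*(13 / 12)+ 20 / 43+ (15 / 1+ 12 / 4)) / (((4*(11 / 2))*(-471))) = -96509 / 58814712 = -0.00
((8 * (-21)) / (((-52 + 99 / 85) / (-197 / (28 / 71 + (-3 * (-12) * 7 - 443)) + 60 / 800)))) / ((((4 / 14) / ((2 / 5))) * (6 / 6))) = 499865807 / 97460155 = 5.13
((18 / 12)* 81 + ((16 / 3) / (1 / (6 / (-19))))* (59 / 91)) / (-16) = -416371 / 55328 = -7.53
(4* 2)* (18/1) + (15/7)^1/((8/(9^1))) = 8199/56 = 146.41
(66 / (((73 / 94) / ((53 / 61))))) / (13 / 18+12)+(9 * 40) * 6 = 2208550536 / 1019737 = 2165.80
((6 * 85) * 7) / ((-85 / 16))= -672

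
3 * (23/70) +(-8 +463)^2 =14491819/70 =207025.99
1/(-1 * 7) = -1/7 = -0.14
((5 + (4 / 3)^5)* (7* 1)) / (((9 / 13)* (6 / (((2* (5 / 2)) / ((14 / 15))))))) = 727675 / 8748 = 83.18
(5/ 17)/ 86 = 5/ 1462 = 0.00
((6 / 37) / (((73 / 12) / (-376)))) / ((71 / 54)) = -1461888 / 191771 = -7.62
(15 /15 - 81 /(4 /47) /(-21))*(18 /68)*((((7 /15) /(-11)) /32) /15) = -1297 /1196800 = -0.00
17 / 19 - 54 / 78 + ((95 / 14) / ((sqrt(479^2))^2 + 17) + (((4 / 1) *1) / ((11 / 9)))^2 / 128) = 0.29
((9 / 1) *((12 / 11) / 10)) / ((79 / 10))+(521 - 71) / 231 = 1146 / 553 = 2.07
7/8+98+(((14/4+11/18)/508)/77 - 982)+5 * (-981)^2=3387312361199/704088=4810921.88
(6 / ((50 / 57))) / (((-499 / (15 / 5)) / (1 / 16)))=-513 / 199600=-0.00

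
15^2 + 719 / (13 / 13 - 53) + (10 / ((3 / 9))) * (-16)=-13979 / 52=-268.83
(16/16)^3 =1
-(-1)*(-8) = -8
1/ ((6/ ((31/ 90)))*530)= 31/ 286200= 0.00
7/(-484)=-7/484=-0.01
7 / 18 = 0.39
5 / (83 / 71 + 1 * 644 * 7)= 355 / 320151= 0.00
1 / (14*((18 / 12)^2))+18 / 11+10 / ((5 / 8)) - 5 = 8779 / 693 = 12.67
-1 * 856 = -856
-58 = -58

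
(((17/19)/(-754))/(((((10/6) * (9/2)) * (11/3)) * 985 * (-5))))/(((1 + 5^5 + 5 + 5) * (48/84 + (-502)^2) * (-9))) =-17/13800374055756288000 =-0.00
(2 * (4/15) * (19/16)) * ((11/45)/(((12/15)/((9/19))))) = 11/120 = 0.09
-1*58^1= -58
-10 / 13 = -0.77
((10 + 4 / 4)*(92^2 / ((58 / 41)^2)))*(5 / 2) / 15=19563478 / 2523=7754.05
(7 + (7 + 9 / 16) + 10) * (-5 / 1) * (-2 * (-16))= -3930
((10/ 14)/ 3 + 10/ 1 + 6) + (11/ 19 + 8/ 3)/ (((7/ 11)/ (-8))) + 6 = -18.56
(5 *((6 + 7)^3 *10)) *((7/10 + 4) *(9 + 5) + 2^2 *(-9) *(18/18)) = 3273530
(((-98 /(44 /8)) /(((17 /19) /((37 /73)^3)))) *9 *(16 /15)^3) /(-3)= 772635738112 /81839451375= 9.44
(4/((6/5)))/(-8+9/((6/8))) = 5/6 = 0.83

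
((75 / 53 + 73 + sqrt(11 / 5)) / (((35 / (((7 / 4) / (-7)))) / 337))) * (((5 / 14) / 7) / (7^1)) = -166141 / 127253 - 337 * sqrt(55) / 96040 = -1.33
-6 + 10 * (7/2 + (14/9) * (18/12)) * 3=169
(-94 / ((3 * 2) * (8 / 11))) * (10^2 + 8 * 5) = -18095 / 6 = -3015.83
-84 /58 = -42 /29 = -1.45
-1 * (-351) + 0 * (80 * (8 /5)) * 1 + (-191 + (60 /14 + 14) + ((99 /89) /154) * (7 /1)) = 222207 /1246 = 178.34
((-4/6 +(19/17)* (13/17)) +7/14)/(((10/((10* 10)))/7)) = 41755/867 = 48.16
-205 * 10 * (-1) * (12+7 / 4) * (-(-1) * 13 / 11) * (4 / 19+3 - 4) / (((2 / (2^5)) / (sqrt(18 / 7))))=-23985000 * sqrt(14) / 133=-674764.30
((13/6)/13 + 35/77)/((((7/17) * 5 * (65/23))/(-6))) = -16031/25025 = -0.64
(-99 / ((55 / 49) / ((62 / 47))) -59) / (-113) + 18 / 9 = 3.55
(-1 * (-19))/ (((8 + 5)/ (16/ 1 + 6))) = 418/ 13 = 32.15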